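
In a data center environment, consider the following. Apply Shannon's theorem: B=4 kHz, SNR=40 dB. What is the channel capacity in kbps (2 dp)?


Given: B = 4 kHz, SNR = 40 dB
SNR linear = 10^(40/10) = 10000
1 + SNR = 10001
log2(10001) = 13.2878566418
C = 4 * 1000 * 13.2878566418 = 53151.4266 bps
C = 53.151427 kbps -> 53.15 kbps (2 dp)

53.15


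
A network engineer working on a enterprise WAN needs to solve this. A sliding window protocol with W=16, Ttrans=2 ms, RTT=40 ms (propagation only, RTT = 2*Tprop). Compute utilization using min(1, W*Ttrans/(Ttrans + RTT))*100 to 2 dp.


Given: W = 16, Ttrans = 2 ms, RTT = 40 ms (= 2 * Tprop, Tprop = 20 ms)
Cycle time = Ttrans + RTT = 2 + 40 = 42 ms (first packet sent until its ACK returns)
W * Ttrans = 16 * 2 = 32 ms of sending per cycle
W * Ttrans / (Ttrans + RTT) = 32 / 42 = 0.761905
U = min(1, 0.761905) = 0.761905
U% = 76.19%

76.19


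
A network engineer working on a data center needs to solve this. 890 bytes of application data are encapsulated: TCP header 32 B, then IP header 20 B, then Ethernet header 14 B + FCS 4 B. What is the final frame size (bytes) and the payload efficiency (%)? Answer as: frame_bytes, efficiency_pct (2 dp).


TCP segment = 890 + 32 = 922 B
IP packet = 922 + 20 = 942 B
Ethernet frame = 942 + 14 + 4 = 960 B
Efficiency = app / frame = 890 / 960 = 0.927083 = 92.7083% -> 92.71% (2 dp)

960, 92.71


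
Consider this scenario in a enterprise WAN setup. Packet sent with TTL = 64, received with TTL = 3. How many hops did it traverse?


Given: initial TTL = 64, received TTL = 3
Hops = initial TTL - received TTL
Hops = 64 - 3 = 61

61


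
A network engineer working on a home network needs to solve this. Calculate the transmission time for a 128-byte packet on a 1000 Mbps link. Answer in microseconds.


Given: packet = 128 bytes, bandwidth = 1000 Mbps
Packet in bits = 128 * 8 = 1024 bits
Bandwidth = 1000 * 10^6 = 1000000000 bps
Time = 1024 / 1000000000 seconds
Time in us = 1024 * 10^6 / 1000000000 = 1.024

1.024


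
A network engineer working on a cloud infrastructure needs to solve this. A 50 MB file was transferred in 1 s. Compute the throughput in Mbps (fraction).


Given: file = 50 MB, time = 1 s
File in Mb = 50 * 8 = 400 Mb
Throughput = 400 / 1 Mbps
Throughput = 400 Mbps

400


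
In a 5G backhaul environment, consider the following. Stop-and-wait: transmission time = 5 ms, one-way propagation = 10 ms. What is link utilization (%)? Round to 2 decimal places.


Given: Ttrans = 5 ms, Tprop = 10 ms
RTT = 2 * Tprop = 2 * 10 = 20 ms
U = Ttrans / (Ttrans + RTT)
U = 5 / (5 + 20)
U = 5 / 25 = 0.2
U% = 20.00%

20.00


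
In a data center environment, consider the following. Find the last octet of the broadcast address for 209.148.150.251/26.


Given: IP = 209.148.150.251, prefix = /26
Host bits = 32 - 26 = 6
Network last octet = 251 AND mask = 192
Host part size = 2^6 - 1 = 63
Broadcast last octet = 192 OR 63 = 255

255


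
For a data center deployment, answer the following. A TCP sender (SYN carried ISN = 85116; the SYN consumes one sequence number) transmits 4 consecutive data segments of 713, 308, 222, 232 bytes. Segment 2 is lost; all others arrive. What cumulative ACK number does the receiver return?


SYN uses sequence number 85116; first data byte = ISN + 1 = 85117.
Segment 1: SEQ = 85117, len = 713 B, covers [85117, 85829]
Segment 2: SEQ = 85830, len = 308 B, covers [85830, 86137] [LOST]
Segment 3: SEQ = 86138, len = 222 B, covers [86138, 86359]
Segment 4: SEQ = 86360, len = 232 B, covers [86360, 86591]
In-order data received: bytes [85117, 85829] (segments 1..1).
Segment 2 missing -> gap begins at byte 85830; later segments buffered out of order.
Cumulative ACK = next expected in-order byte = 85117 + 713 = 85830

85830


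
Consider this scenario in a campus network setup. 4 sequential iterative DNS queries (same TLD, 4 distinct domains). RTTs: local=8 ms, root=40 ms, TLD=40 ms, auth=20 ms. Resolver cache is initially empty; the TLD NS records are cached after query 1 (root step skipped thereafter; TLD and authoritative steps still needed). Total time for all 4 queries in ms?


Lookup 1 (cold cache): local + root + TLD + auth = 8 + 40 + 40 + 20 = 108 ms
Lookups 2..4 (TLD NS cached -> skip root; new domain -> still ask TLD and auth): local + TLD + auth = 8 + 40 + 20 = 68 ms each
Remaining 3 lookups: 3 * 68 = 204 ms
Total = 108 + 204 = 312 ms

312


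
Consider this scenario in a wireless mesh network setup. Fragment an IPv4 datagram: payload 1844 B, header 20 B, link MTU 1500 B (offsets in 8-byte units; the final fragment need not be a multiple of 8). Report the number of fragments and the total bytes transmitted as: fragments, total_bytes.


Max data per non-final fragment = floor((MTU - header)/8)*8 = floor((1500 - 20)/8)*8 = floor(1480/8)*8 = 1480 B
Final fragment needs no 8-byte alignment: it can carry up to MTU - header = 1480 B
Non-final fragments needed = ceil((payload - 1480) / 1480) = ceil(364/1480) = ceil(0.2459) = 1
Number of fragments = 1 + 1 = 2
Fragment sizes (data): 1 * 1480 B + 364 B (last, 364 <= 1480 OK)
Total bytes sent = payload + n_frags * header = 1844 + 2*20 = 1844 + 40 = 1884 B

2, 1884


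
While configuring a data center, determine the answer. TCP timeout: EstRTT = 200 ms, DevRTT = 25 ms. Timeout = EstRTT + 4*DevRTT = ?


Given: EstRTT = 200 ms, DevRTT = 25 ms
Timeout = EstRTT + 4 * DevRTT
4 * DevRTT = 4 * 25 = 100
Timeout = 200 + 100 = 300 ms

300


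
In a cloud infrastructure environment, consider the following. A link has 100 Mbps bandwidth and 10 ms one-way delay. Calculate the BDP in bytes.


Given: bandwidth = 100 Mbps, delay = 10 ms
BDP in bits = 100 * 10^6 * 10 / 1000
BDP in bits = 1000000
BDP in bytes = 1000000 / 8 = 125000

125000


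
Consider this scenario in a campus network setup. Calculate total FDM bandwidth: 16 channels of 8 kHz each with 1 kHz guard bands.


Given: 16 channels, 8 kHz each, guard = 1 kHz
Channel bandwidth = 16 * 8 = 128 kHz
Guard bands = 15 gaps * 1 kHz = 15 kHz
Total = 128 + 15 = 143 kHz

143


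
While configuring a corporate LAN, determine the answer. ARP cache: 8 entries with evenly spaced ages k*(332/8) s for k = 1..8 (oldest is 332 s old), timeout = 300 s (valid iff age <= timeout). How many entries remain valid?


Ages are k * 332/8 s for k = 1..8 (spacing = 41.5000 s).
Entry k is valid iff k * 332/8 <= 300 iff k <= 8 * 300 / 332 = 7.2289
n_valid = floor(7.2289) = 7
(n_stale = 8 - 7 = 1)

7


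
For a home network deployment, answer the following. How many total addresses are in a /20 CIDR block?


Given: CIDR prefix /20
Host bits = 32 - 20 = 12
Total addresses = 2^12 = 4096

4096


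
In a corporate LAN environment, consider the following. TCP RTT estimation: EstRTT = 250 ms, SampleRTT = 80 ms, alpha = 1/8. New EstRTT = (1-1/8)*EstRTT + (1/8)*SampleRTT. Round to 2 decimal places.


Given: EstRTT = 250 ms, SampleRTT = 80 ms, alpha = 1/8
New EstRTT = (1 - alpha) * EstRTT + alpha * SampleRTT
(7/8) * 250 = 218.75
(1/8) * 80 = 10
New EstRTT = 218.75 + 10 = 228.75 ms -> 228.75 ms (2 dp)

228.75


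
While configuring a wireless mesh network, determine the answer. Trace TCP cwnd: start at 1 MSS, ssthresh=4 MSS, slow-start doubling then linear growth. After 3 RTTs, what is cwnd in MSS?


RTT 0: cwnd = 1 MSS (initial)
RTT 1: cwnd = 2 MSS (slow start, doubled)
RTT 2: cwnd = 4 MSS (slow start, doubled)
RTT 3: cwnd = 5 MSS (congestion avoidance, +1)

5


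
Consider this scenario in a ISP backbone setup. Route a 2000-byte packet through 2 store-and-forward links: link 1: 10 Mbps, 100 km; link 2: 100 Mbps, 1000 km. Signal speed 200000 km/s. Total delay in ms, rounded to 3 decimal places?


Packet = 2000 bytes = 16000 bits. Store-and-forward: sum (t_trans + t_prop) per link.
Link 1: t_trans = 16000/(10*10^6) s = 1.6000 ms; t_prop = 100/200000 s = 0.5000 ms; subtotal = 2.1000 ms
Link 2: t_trans = 16000/(100*10^6) s = 0.1600 ms; t_prop = 1000/200000 s = 5.0000 ms; subtotal = 5.1600 ms
End-to-end = 2.1000 + 5.1600 = 7.2600 ms -> 7.260 ms (3 dp)

7.260


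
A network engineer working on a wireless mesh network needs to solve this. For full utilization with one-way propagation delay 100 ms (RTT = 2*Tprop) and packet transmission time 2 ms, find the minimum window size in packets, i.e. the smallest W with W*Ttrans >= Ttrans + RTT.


Given: Ttrans = 2 ms, RTT = 200 ms (= 2 * Tprop, Tprop = 100 ms)
Time until first ACK returns = Ttrans + RTT = 2 + 200 = 202 ms
Need W * Ttrans >= Ttrans + RTT  ->  W >= (Ttrans + RTT) / Ttrans
(Ttrans + RTT) / Ttrans = 202 / 2 = 101
W_min = ceil(101) = 101

101


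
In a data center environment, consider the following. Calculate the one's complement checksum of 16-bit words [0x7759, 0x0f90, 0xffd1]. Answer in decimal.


Given words: [0x7759, 0x0f90, 0xffd1]
Step 1: Sum all words
Raw sum = 30553 + 3984 + 65489 = 100026
Step 2: Fold carry: (34490 + 1) = 34491
One's complement = ~34491 & 0xFFFF = 31044

31044


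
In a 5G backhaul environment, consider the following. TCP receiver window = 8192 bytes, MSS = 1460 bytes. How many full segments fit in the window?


Given: RWND = 8192 bytes, MSS = 1460 bytes
Full segments = floor(RWND / MSS)
Full segments = floor(8192 / 1460)
Full segments = floor(5.611) = 5

5


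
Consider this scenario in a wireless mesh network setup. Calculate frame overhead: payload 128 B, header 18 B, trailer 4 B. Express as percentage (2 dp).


Given: payload = 128 B, header = 18 B, trailer = 4 B
Overhead bytes = header + trailer = 18 + 4 = 22
Total frame = payload + overhead = 128 + 22 = 150
Overhead % = 22 / 150 * 100 = 14.6667% -> 14.67% (2 dp)

14.67


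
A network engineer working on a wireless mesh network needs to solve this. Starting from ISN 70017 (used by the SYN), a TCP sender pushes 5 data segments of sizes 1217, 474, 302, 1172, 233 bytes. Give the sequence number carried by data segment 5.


The SYN occupies sequence number ISN = 70017, so the first data byte is ISN + 1 = 70018.
SEQ of data segment i = (ISN + 1) + sum of payload sizes of segments 1..i-1.
Segment 1: SEQ = 70018, payload = 1217 bytes
Segment 2: SEQ = 71235, payload = 474 bytes
Segment 3: SEQ = 71709, payload = 302 bytes
Segment 4: SEQ = 72011, payload = 1172 bytes
Segment 5: SEQ = 73183, payload = 233 bytes
SEQ of segment 5 = 70018 + 1217 + 474 + 302 + 1172 = 73183

73183


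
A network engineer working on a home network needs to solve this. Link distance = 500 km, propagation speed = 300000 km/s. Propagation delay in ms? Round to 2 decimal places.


Given: distance = 500 km, speed = 300000 km/s
Delay = distance / speed = 500 / 300000 seconds
Delay in ms = 500 * 1000 / 300000
Delay = 1.6667 ms
Rounded to 2 dp = 1.67 ms

1.67


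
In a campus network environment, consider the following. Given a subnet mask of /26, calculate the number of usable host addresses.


Given: subnet mask /26
Host bits = 32 - 26 = 6
Total addresses = 2^6 = 64
Usable hosts = 64 - 2 (network + broadcast) = 62

62


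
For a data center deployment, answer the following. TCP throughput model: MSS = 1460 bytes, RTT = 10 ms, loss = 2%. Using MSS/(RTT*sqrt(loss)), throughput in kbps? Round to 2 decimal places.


Given: MSS = 1460 bytes, RTT = 10 ms, loss = 2%
RTT in seconds = 10 / 1000 = 0.01
Loss rate = 2% = 0.02
sqrt(loss) = sqrt(0.02) = 0.141421356237
Throughput (bytes/s) = 1460 / (0.01 * 0.141421356237) = 1032375.9005
Throughput (kbps) = 1032375.9005 * 8 / 1000 = 8259.007204 -> 8259.01 kbps (2 dp)

8259.01


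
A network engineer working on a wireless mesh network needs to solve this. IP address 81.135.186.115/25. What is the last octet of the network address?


Given: IP = 81.135.186.115, prefix = /25
Subnet mask = 255.255.255.128
Last octet of IP: 115
Last octet of mask: 128
Network last octet = 115 AND 128 = 0

0


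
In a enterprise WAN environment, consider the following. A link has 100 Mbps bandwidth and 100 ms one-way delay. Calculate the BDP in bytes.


Given: bandwidth = 100 Mbps, delay = 100 ms
BDP in bits = 100 * 10^6 * 100 / 1000
BDP in bits = 10000000
BDP in bytes = 10000000 / 8 = 1250000

1250000


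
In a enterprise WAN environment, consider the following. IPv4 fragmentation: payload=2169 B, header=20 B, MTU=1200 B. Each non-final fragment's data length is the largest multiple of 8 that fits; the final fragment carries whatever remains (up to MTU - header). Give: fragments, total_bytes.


Max data per non-final fragment = floor((MTU - header)/8)*8 = floor((1200 - 20)/8)*8 = floor(1180/8)*8 = 1176 B
Final fragment needs no 8-byte alignment: it can carry up to MTU - header = 1180 B
Non-final fragments needed = ceil((payload - 1180) / 1176) = ceil(989/1176) = ceil(0.8410) = 1
Number of fragments = 1 + 1 = 2
Fragment sizes (data): 1 * 1176 B + 993 B (last, 993 <= 1180 OK)
Total bytes sent = payload + n_frags * header = 2169 + 2*20 = 2169 + 40 = 2209 B

2, 2209


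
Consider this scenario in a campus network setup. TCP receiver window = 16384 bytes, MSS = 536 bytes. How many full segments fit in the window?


Given: RWND = 16384 bytes, MSS = 536 bytes
Full segments = floor(RWND / MSS)
Full segments = floor(16384 / 536)
Full segments = floor(30.5672) = 30

30


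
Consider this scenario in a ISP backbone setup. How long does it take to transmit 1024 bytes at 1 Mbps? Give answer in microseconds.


Given: packet = 1024 bytes, bandwidth = 1 Mbps
Packet in bits = 1024 * 8 = 8192 bits
Bandwidth = 1 * 10^6 = 1000000 bps
Time = 8192 / 1000000 seconds
Time in us = 8192 * 10^6 / 1000000 = 8192

8192


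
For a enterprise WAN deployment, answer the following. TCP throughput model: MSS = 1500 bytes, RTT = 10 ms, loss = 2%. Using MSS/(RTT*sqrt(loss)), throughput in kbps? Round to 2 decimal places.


Given: MSS = 1500 bytes, RTT = 10 ms, loss = 2%
RTT in seconds = 10 / 1000 = 0.01
Loss rate = 2% = 0.02
sqrt(loss) = sqrt(0.02) = 0.141421356237
Throughput (bytes/s) = 1500 / (0.01 * 0.141421356237) = 1060660.1718
Throughput (kbps) = 1060660.1718 * 8 / 1000 = 8485.281374 -> 8485.28 kbps (2 dp)

8485.28


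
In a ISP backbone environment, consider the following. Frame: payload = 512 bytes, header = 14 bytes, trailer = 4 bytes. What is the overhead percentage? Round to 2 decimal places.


Given: payload = 512 B, header = 14 B, trailer = 4 B
Overhead bytes = header + trailer = 14 + 4 = 18
Total frame = payload + overhead = 512 + 18 = 530
Overhead % = 18 / 530 * 100 = 3.3962% -> 3.40% (2 dp)

3.40


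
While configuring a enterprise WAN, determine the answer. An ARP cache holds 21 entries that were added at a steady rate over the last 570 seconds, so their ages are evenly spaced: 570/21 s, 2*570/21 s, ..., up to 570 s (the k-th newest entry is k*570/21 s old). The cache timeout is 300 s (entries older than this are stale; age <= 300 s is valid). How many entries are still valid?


Ages are k * 570/21 s for k = 1..21 (spacing = 27.1429 s).
Entry k is valid iff k * 570/21 <= 300 iff k <= 21 * 300 / 570 = 11.0526
n_valid = floor(11.0526) = 11
(n_stale = 21 - 11 = 10)

11


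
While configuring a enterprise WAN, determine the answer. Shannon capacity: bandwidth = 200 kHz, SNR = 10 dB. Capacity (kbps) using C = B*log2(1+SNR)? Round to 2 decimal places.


Given: B = 200 kHz, SNR = 10 dB
SNR linear = 10^(10/10) = 10
1 + SNR = 11
log2(11) = 3.4594316186
C = 200 * 1000 * 3.4594316186 = 691886.3237 bps
C = 691.886324 kbps -> 691.89 kbps (2 dp)

691.89


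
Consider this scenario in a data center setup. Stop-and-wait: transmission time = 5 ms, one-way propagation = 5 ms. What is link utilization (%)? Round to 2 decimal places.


Given: Ttrans = 5 ms, Tprop = 5 ms
RTT = 2 * Tprop = 2 * 5 = 10 ms
U = Ttrans / (Ttrans + RTT)
U = 5 / (5 + 10)
U = 5 / 15 = 0.333333
U% = 33.33%

33.33


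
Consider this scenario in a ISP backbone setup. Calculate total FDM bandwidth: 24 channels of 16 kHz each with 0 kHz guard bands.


Given: 24 channels, 16 kHz each, guard = 0 kHz
Channel bandwidth = 24 * 16 = 384 kHz
Guard bands = 23 gaps * 0 kHz = 0 kHz
Total = 384 + 0 = 384 kHz

384


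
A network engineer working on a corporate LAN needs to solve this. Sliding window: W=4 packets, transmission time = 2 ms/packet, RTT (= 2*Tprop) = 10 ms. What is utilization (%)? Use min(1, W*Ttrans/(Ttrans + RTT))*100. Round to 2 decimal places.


Given: W = 4, Ttrans = 2 ms, RTT = 10 ms (= 2 * Tprop, Tprop = 5 ms)
Cycle time = Ttrans + RTT = 2 + 10 = 12 ms (first packet sent until its ACK returns)
W * Ttrans = 4 * 2 = 8 ms of sending per cycle
W * Ttrans / (Ttrans + RTT) = 8 / 12 = 0.666667
U = min(1, 0.666667) = 0.666667
U% = 66.67%

66.67


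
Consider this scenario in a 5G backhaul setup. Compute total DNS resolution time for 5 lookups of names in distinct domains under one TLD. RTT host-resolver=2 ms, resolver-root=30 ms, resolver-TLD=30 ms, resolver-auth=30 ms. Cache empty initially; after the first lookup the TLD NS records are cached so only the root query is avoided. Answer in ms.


Lookup 1 (cold cache): local + root + TLD + auth = 2 + 30 + 30 + 30 = 92 ms
Lookups 2..5 (TLD NS cached -> skip root; new domain -> still ask TLD and auth): local + TLD + auth = 2 + 30 + 30 = 62 ms each
Remaining 4 lookups: 4 * 62 = 248 ms
Total = 92 + 248 = 340 ms

340


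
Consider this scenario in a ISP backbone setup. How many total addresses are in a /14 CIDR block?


Given: CIDR prefix /14
Host bits = 32 - 14 = 18
Total addresses = 2^18 = 262144

262144


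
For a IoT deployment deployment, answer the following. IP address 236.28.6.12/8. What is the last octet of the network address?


Given: IP = 236.28.6.12, prefix = /8
Subnet mask = 255.0.0.0
Last octet of IP: 12
Last octet of mask: 0
Network last octet = 12 AND 0 = 0

0


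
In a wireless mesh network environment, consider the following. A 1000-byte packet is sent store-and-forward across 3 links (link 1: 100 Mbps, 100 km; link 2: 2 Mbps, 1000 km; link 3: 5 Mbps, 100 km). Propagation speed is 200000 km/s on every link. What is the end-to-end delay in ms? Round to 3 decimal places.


Packet = 1000 bytes = 8000 bits. Store-and-forward: sum (t_trans + t_prop) per link.
Link 1: t_trans = 8000/(100*10^6) s = 0.0800 ms; t_prop = 100/200000 s = 0.5000 ms; subtotal = 0.5800 ms
Link 2: t_trans = 8000/(2*10^6) s = 4.0000 ms; t_prop = 1000/200000 s = 5.0000 ms; subtotal = 9.0000 ms
Link 3: t_trans = 8000/(5*10^6) s = 1.6000 ms; t_prop = 100/200000 s = 0.5000 ms; subtotal = 2.1000 ms
End-to-end = 0.5800 + 9.0000 + 2.1000 = 11.6800 ms -> 11.680 ms (3 dp)

11.680


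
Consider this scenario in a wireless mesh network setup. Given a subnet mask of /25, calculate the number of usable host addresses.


Given: subnet mask /25
Host bits = 32 - 25 = 7
Total addresses = 2^7 = 128
Usable hosts = 128 - 2 (network + broadcast) = 126

126


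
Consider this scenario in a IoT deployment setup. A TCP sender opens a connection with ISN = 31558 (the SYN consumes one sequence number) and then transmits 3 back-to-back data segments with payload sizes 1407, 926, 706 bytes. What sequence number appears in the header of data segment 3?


The SYN occupies sequence number ISN = 31558, so the first data byte is ISN + 1 = 31559.
SEQ of data segment i = (ISN + 1) + sum of payload sizes of segments 1..i-1.
Segment 1: SEQ = 31559, payload = 1407 bytes
Segment 2: SEQ = 32966, payload = 926 bytes
Segment 3: SEQ = 33892, payload = 706 bytes
SEQ of segment 3 = 31559 + 1407 + 926 = 33892

33892


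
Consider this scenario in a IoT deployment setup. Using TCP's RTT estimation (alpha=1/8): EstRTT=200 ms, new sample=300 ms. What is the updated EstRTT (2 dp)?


Given: EstRTT = 200 ms, SampleRTT = 300 ms, alpha = 1/8
New EstRTT = (1 - alpha) * EstRTT + alpha * SampleRTT
(7/8) * 200 = 175
(1/8) * 300 = 37.5
New EstRTT = 175 + 37.5 = 212.5 ms -> 212.50 ms (2 dp)

212.50


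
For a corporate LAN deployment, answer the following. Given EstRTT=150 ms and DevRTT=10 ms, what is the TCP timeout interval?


Given: EstRTT = 150 ms, DevRTT = 10 ms
Timeout = EstRTT + 4 * DevRTT
4 * DevRTT = 4 * 10 = 40
Timeout = 150 + 40 = 190 ms

190


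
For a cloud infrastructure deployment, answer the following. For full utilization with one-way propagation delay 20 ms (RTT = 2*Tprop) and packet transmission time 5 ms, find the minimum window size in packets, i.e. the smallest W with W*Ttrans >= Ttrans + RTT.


Given: Ttrans = 5 ms, RTT = 40 ms (= 2 * Tprop, Tprop = 20 ms)
Time until first ACK returns = Ttrans + RTT = 5 + 40 = 45 ms
Need W * Ttrans >= Ttrans + RTT  ->  W >= (Ttrans + RTT) / Ttrans
(Ttrans + RTT) / Ttrans = 45 / 5 = 9
W_min = ceil(9) = 9

9


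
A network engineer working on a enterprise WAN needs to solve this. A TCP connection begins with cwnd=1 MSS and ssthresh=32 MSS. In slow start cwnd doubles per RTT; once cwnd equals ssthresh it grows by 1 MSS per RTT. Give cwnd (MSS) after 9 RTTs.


RTT 0: cwnd = 1 MSS (initial)
RTT 1: cwnd = 2 MSS (slow start, doubled)
RTT 2: cwnd = 4 MSS (slow start, doubled)
RTT 3: cwnd = 8 MSS (slow start, doubled)
RTT 4: cwnd = 16 MSS (slow start, doubled)
RTT 5: cwnd = 32 MSS (slow start, doubled)
RTT 6: cwnd = 33 MSS (congestion avoidance, +1)
RTT 7: cwnd = 34 MSS (congestion avoidance, +1)
RTT 8: cwnd = 35 MSS (congestion avoidance, +1)
RTT 9: cwnd = 36 MSS (congestion avoidance, +1)

36


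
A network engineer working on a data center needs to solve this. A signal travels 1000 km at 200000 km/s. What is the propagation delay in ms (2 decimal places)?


Given: distance = 1000 km, speed = 200000 km/s
Delay = distance / speed = 1000 / 200000 seconds
Delay in ms = 1000 * 1000 / 200000
Delay = 5.0000 ms
Rounded to 2 dp = 5.00 ms

5.00


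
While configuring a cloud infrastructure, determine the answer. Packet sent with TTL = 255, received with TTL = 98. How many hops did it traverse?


Given: initial TTL = 255, received TTL = 98
Hops = initial TTL - received TTL
Hops = 255 - 98 = 157

157


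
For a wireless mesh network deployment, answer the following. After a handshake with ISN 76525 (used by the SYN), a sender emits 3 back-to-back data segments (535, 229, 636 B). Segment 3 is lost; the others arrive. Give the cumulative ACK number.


SYN uses sequence number 76525; first data byte = ISN + 1 = 76526.
Segment 1: SEQ = 76526, len = 535 B, covers [76526, 77060]
Segment 2: SEQ = 77061, len = 229 B, covers [77061, 77289]
Segment 3: SEQ = 77290, len = 636 B, covers [77290, 77925] [LOST]
In-order data received: bytes [76526, 77289] (segments 1..2).
Segment 3 missing -> gap begins at byte 77290.
Cumulative ACK = next expected in-order byte = 76526 + 535 + 229 = 77290

77290


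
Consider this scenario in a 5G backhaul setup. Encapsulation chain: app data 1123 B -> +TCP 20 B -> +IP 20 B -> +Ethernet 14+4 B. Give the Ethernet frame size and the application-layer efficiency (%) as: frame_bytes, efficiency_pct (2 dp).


TCP segment = 1123 + 20 = 1143 B
IP packet = 1143 + 20 = 1163 B
Ethernet frame = 1163 + 14 + 4 = 1181 B
Efficiency = app / frame = 1123 / 1181 = 0.950889 = 95.0889% -> 95.09% (2 dp)

1181, 95.09


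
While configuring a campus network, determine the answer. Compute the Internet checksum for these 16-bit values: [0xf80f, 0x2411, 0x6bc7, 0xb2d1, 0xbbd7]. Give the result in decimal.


Given words: [0xf80f, 0x2411, 0x6bc7, 0xb2d1, 0xbbd7]
Step 1: Sum all words
Raw sum = 63503 + 9233 + 27591 + 45777 + 48087 = 194191
Step 2: Fold carry: (63119 + 2) = 63121
One's complement = ~63121 & 0xFFFF = 2414

2414


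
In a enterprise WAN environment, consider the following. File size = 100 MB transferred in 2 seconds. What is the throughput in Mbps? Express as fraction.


Given: file = 100 MB, time = 2 s
File in Mb = 100 * 8 = 800 Mb
Throughput = 800 / 2 Mbps
Throughput = 400 Mbps

400


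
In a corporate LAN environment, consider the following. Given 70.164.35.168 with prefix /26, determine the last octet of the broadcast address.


Given: IP = 70.164.35.168, prefix = /26
Host bits = 32 - 26 = 6
Network last octet = 168 AND mask = 128
Host part size = 2^6 - 1 = 63
Broadcast last octet = 128 OR 63 = 191

191


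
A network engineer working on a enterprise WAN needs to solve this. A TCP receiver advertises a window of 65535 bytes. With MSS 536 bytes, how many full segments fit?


Given: RWND = 65535 bytes, MSS = 536 bytes
Full segments = floor(RWND / MSS)
Full segments = floor(65535 / 536)
Full segments = floor(122.2668) = 122

122


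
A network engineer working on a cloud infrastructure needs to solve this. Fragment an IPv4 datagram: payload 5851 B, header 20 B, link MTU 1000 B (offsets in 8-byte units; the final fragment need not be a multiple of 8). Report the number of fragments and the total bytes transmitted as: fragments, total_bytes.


Max data per non-final fragment = floor((MTU - header)/8)*8 = floor((1000 - 20)/8)*8 = floor(980/8)*8 = 976 B
Final fragment needs no 8-byte alignment: it can carry up to MTU - header = 980 B
Non-final fragments needed = ceil((payload - 980) / 976) = ceil(4871/976) = ceil(4.9908) = 5
Number of fragments = 5 + 1 = 6
Fragment sizes (data): 5 * 976 B + 971 B (last, 971 <= 980 OK)
Total bytes sent = payload + n_frags * header = 5851 + 6*20 = 5851 + 120 = 5971 B

6, 5971


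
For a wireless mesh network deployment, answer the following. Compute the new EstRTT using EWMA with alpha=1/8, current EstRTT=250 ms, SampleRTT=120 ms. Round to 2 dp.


Given: EstRTT = 250 ms, SampleRTT = 120 ms, alpha = 1/8
New EstRTT = (1 - alpha) * EstRTT + alpha * SampleRTT
(7/8) * 250 = 218.75
(1/8) * 120 = 15
New EstRTT = 218.75 + 15 = 233.75 ms -> 233.75 ms (2 dp)

233.75


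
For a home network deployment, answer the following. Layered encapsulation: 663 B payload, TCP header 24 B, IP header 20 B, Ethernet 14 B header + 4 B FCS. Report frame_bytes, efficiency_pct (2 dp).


TCP segment = 663 + 24 = 687 B
IP packet = 687 + 20 = 707 B
Ethernet frame = 707 + 14 + 4 = 725 B
Efficiency = app / frame = 663 / 725 = 0.914483 = 91.4483% -> 91.45% (2 dp)

725, 91.45


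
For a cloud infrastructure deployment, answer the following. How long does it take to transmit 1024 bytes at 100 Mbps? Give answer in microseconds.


Given: packet = 1024 bytes, bandwidth = 100 Mbps
Packet in bits = 1024 * 8 = 8192 bits
Bandwidth = 100 * 10^6 = 100000000 bps
Time = 8192 / 100000000 seconds
Time in us = 8192 * 10^6 / 100000000 = 81.92

81.92


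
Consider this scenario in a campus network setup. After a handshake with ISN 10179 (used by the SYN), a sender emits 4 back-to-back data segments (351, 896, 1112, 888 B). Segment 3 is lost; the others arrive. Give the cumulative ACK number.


SYN uses sequence number 10179; first data byte = ISN + 1 = 10180.
Segment 1: SEQ = 10180, len = 351 B, covers [10180, 10530]
Segment 2: SEQ = 10531, len = 896 B, covers [10531, 11426]
Segment 3: SEQ = 11427, len = 1112 B, covers [11427, 12538] [LOST]
Segment 4: SEQ = 12539, len = 888 B, covers [12539, 13426]
In-order data received: bytes [10180, 11426] (segments 1..2).
Segment 3 missing -> gap begins at byte 11427; later segments buffered out of order.
Cumulative ACK = next expected in-order byte = 10180 + 351 + 896 = 11427

11427


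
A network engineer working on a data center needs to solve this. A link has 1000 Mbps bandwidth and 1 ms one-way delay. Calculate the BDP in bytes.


Given: bandwidth = 1000 Mbps, delay = 1 ms
BDP in bits = 1000 * 10^6 * 1 / 1000
BDP in bits = 1000000
BDP in bytes = 1000000 / 8 = 125000

125000


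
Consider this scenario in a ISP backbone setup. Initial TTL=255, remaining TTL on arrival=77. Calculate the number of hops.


Given: initial TTL = 255, received TTL = 77
Hops = initial TTL - received TTL
Hops = 255 - 77 = 178

178


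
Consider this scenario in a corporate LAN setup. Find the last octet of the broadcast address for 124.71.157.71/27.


Given: IP = 124.71.157.71, prefix = /27
Host bits = 32 - 27 = 5
Network last octet = 71 AND mask = 64
Host part size = 2^5 - 1 = 31
Broadcast last octet = 64 OR 31 = 95

95


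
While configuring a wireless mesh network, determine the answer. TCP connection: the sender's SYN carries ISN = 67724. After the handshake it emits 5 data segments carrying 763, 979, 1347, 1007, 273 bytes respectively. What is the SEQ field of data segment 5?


The SYN occupies sequence number ISN = 67724, so the first data byte is ISN + 1 = 67725.
SEQ of data segment i = (ISN + 1) + sum of payload sizes of segments 1..i-1.
Segment 1: SEQ = 67725, payload = 763 bytes
Segment 2: SEQ = 68488, payload = 979 bytes
Segment 3: SEQ = 69467, payload = 1347 bytes
Segment 4: SEQ = 70814, payload = 1007 bytes
Segment 5: SEQ = 71821, payload = 273 bytes
SEQ of segment 5 = 67725 + 763 + 979 + 1347 + 1007 = 71821

71821


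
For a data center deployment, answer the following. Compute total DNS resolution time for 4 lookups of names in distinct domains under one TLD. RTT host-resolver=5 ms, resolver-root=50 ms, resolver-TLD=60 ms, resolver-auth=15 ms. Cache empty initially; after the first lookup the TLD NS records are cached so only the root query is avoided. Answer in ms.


Lookup 1 (cold cache): local + root + TLD + auth = 5 + 50 + 60 + 15 = 130 ms
Lookups 2..4 (TLD NS cached -> skip root; new domain -> still ask TLD and auth): local + TLD + auth = 5 + 60 + 15 = 80 ms each
Remaining 3 lookups: 3 * 80 = 240 ms
Total = 130 + 240 = 370 ms

370


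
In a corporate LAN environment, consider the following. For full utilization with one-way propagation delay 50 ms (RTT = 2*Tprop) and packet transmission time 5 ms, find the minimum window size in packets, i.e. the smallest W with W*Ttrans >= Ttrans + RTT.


Given: Ttrans = 5 ms, RTT = 100 ms (= 2 * Tprop, Tprop = 50 ms)
Time until first ACK returns = Ttrans + RTT = 5 + 100 = 105 ms
Need W * Ttrans >= Ttrans + RTT  ->  W >= (Ttrans + RTT) / Ttrans
(Ttrans + RTT) / Ttrans = 105 / 5 = 21
W_min = ceil(21) = 21

21


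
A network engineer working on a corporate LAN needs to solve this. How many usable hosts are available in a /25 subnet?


Given: subnet mask /25
Host bits = 32 - 25 = 7
Total addresses = 2^7 = 128
Usable hosts = 128 - 2 (network + broadcast) = 126

126


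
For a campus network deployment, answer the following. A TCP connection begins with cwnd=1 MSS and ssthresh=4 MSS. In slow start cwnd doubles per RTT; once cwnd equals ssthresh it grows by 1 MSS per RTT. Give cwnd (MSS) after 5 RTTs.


RTT 0: cwnd = 1 MSS (initial)
RTT 1: cwnd = 2 MSS (slow start, doubled)
RTT 2: cwnd = 4 MSS (slow start, doubled)
RTT 3: cwnd = 5 MSS (congestion avoidance, +1)
RTT 4: cwnd = 6 MSS (congestion avoidance, +1)
RTT 5: cwnd = 7 MSS (congestion avoidance, +1)

7


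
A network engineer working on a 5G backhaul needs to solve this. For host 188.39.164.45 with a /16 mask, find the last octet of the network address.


Given: IP = 188.39.164.45, prefix = /16
Subnet mask = 255.255.0.0
Last octet of IP: 45
Last octet of mask: 0
Network last octet = 45 AND 0 = 0

0


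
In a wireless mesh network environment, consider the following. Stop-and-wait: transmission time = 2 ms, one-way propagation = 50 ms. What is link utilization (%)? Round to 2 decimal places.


Given: Ttrans = 2 ms, Tprop = 50 ms
RTT = 2 * Tprop = 2 * 50 = 100 ms
U = Ttrans / (Ttrans + RTT)
U = 2 / (2 + 100)
U = 2 / 102 = 0.019608
U% = 1.96%

1.96


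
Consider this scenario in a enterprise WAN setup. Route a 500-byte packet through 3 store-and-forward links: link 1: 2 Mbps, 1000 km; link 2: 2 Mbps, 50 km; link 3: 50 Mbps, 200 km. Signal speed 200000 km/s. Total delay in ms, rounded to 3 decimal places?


Packet = 500 bytes = 4000 bits. Store-and-forward: sum (t_trans + t_prop) per link.
Link 1: t_trans = 4000/(2*10^6) s = 2.0000 ms; t_prop = 1000/200000 s = 5.0000 ms; subtotal = 7.0000 ms
Link 2: t_trans = 4000/(2*10^6) s = 2.0000 ms; t_prop = 50/200000 s = 0.2500 ms; subtotal = 2.2500 ms
Link 3: t_trans = 4000/(50*10^6) s = 0.0800 ms; t_prop = 200/200000 s = 1.0000 ms; subtotal = 1.0800 ms
End-to-end = 7.0000 + 2.2500 + 1.0800 = 10.3300 ms -> 10.330 ms (3 dp)

10.330


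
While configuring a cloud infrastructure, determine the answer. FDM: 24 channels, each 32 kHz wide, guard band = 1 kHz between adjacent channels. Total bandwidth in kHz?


Given: 24 channels, 32 kHz each, guard = 1 kHz
Channel bandwidth = 24 * 32 = 768 kHz
Guard bands = 23 gaps * 1 kHz = 23 kHz
Total = 768 + 23 = 791 kHz

791


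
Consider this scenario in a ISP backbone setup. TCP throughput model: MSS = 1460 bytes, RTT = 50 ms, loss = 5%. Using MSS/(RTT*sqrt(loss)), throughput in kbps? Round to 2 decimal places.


Given: MSS = 1460 bytes, RTT = 50 ms, loss = 5%
RTT in seconds = 50 / 1000 = 0.05
Loss rate = 5% = 0.05
sqrt(loss) = sqrt(0.05) = 0.223606797750
Throughput (bytes/s) = 1460 / (0.05 * 0.223606797750) = 130586.3699
Throughput (kbps) = 130586.3699 * 8 / 1000 = 1044.690959 -> 1044.69 kbps (2 dp)

1044.69


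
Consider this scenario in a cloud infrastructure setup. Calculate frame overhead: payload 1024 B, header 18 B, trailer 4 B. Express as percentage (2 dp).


Given: payload = 1024 B, header = 18 B, trailer = 4 B
Overhead bytes = header + trailer = 18 + 4 = 22
Total frame = payload + overhead = 1024 + 22 = 1046
Overhead % = 22 / 1046 * 100 = 2.1033% -> 2.10% (2 dp)

2.10


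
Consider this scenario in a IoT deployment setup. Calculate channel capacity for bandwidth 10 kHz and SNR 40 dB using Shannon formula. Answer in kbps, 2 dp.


Given: B = 10 kHz, SNR = 40 dB
SNR linear = 10^(40/10) = 10000
1 + SNR = 10001
log2(10001) = 13.2878566418
C = 10 * 1000 * 13.2878566418 = 132878.5664 bps
C = 132.878566 kbps -> 132.88 kbps (2 dp)

132.88


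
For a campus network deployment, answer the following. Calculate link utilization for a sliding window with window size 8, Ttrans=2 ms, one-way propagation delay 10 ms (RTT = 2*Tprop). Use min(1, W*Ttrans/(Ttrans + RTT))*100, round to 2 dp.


Given: W = 8, Ttrans = 2 ms, RTT = 20 ms (= 2 * Tprop, Tprop = 10 ms)
Cycle time = Ttrans + RTT = 2 + 20 = 22 ms (first packet sent until its ACK returns)
W * Ttrans = 8 * 2 = 16 ms of sending per cycle
W * Ttrans / (Ttrans + RTT) = 16 / 22 = 0.727273
U = min(1, 0.727273) = 0.727273
U% = 72.73%

72.73


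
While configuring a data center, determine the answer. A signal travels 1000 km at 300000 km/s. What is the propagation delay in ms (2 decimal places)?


Given: distance = 1000 km, speed = 300000 km/s
Delay = distance / speed = 1000 / 300000 seconds
Delay in ms = 1000 * 1000 / 300000
Delay = 3.3333 ms
Rounded to 2 dp = 3.33 ms

3.33


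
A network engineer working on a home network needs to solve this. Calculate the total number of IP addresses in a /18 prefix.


Given: CIDR prefix /18
Host bits = 32 - 18 = 14
Total addresses = 2^14 = 16384

16384


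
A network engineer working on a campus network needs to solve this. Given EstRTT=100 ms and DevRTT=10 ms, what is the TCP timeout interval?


Given: EstRTT = 100 ms, DevRTT = 10 ms
Timeout = EstRTT + 4 * DevRTT
4 * DevRTT = 4 * 10 = 40
Timeout = 100 + 40 = 140 ms

140


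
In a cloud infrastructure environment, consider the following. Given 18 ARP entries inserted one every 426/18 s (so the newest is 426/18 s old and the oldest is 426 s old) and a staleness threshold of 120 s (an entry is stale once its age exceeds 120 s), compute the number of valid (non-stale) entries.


Ages are k * 426/18 s for k = 1..18 (spacing = 23.6667 s).
Entry k is valid iff k * 426/18 <= 120 iff k <= 18 * 120 / 426 = 5.0704
n_valid = floor(5.0704) = 5
(n_stale = 18 - 5 = 13)

5


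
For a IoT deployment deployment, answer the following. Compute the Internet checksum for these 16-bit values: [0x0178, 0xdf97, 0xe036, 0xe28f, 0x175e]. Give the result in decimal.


Given words: [0x0178, 0xdf97, 0xe036, 0xe28f, 0x175e]
Step 1: Sum all words
Raw sum = 376 + 57239 + 57398 + 57999 + 5982 = 178994
Step 2: Fold carry: (47922 + 2) = 47924
One's complement = ~47924 & 0xFFFF = 17611

17611


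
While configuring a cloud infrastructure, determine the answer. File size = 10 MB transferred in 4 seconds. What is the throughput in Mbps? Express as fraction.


Given: file = 10 MB, time = 4 s
File in Mb = 10 * 8 = 80 Mb
Throughput = 80 / 4 Mbps
Throughput = 20 Mbps

20


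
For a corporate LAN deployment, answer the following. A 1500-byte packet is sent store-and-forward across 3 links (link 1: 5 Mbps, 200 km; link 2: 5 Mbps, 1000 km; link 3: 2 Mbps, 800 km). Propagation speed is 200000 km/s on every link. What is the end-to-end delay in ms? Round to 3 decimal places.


Packet = 1500 bytes = 12000 bits. Store-and-forward: sum (t_trans + t_prop) per link.
Link 1: t_trans = 12000/(5*10^6) s = 2.4000 ms; t_prop = 200/200000 s = 1.0000 ms; subtotal = 3.4000 ms
Link 2: t_trans = 12000/(5*10^6) s = 2.4000 ms; t_prop = 1000/200000 s = 5.0000 ms; subtotal = 7.4000 ms
Link 3: t_trans = 12000/(2*10^6) s = 6.0000 ms; t_prop = 800/200000 s = 4.0000 ms; subtotal = 10.0000 ms
End-to-end = 3.4000 + 7.4000 + 10.0000 = 20.8000 ms -> 20.800 ms (3 dp)

20.800


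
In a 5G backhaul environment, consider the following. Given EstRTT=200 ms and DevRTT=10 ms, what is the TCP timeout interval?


Given: EstRTT = 200 ms, DevRTT = 10 ms
Timeout = EstRTT + 4 * DevRTT
4 * DevRTT = 4 * 10 = 40
Timeout = 200 + 40 = 240 ms

240


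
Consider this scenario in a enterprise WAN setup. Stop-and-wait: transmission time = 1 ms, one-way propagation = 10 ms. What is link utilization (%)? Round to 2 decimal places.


Given: Ttrans = 1 ms, Tprop = 10 ms
RTT = 2 * Tprop = 2 * 10 = 20 ms
U = Ttrans / (Ttrans + RTT)
U = 1 / (1 + 20)
U = 1 / 21 = 0.047619
U% = 4.76%

4.76


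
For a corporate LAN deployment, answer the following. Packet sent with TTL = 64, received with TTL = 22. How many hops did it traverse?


Given: initial TTL = 64, received TTL = 22
Hops = initial TTL - received TTL
Hops = 64 - 22 = 42

42


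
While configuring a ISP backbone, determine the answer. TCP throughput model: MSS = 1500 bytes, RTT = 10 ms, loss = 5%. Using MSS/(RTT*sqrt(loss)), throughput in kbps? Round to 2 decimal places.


Given: MSS = 1500 bytes, RTT = 10 ms, loss = 5%
RTT in seconds = 10 / 1000 = 0.01
Loss rate = 5% = 0.05
sqrt(loss) = sqrt(0.05) = 0.223606797750
Throughput (bytes/s) = 1500 / (0.01 * 0.223606797750) = 670820.3932
Throughput (kbps) = 670820.3932 * 8 / 1000 = 5366.563146 -> 5366.56 kbps (2 dp)

5366.56


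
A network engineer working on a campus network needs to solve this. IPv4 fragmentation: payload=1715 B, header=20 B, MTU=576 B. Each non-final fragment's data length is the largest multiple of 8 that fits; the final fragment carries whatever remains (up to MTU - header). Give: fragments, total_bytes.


Max data per non-final fragment = floor((MTU - header)/8)*8 = floor((576 - 20)/8)*8 = floor(556/8)*8 = 552 B
Final fragment needs no 8-byte alignment: it can carry up to MTU - header = 556 B
Non-final fragments needed = ceil((payload - 556) / 552) = ceil(1159/552) = ceil(2.0996) = 3
Number of fragments = 3 + 1 = 4
Fragment sizes (data): 3 * 552 B + 59 B (last, 59 <= 556 OK)
Total bytes sent = payload + n_frags * header = 1715 + 4*20 = 1715 + 80 = 1795 B

4, 1795


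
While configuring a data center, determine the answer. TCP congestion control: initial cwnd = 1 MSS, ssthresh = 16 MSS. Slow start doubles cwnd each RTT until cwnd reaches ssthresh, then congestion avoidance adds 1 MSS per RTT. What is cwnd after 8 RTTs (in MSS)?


RTT 0: cwnd = 1 MSS (initial)
RTT 1: cwnd = 2 MSS (slow start, doubled)
RTT 2: cwnd = 4 MSS (slow start, doubled)
RTT 3: cwnd = 8 MSS (slow start, doubled)
RTT 4: cwnd = 16 MSS (slow start, doubled)
RTT 5: cwnd = 17 MSS (congestion avoidance, +1)
RTT 6: cwnd = 18 MSS (congestion avoidance, +1)
RTT 7: cwnd = 19 MSS (congestion avoidance, +1)
RTT 8: cwnd = 20 MSS (congestion avoidance, +1)

20


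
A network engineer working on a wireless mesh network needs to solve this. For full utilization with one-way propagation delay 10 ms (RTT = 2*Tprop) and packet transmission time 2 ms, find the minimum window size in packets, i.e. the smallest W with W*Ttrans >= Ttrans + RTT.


Given: Ttrans = 2 ms, RTT = 20 ms (= 2 * Tprop, Tprop = 10 ms)
Time until first ACK returns = Ttrans + RTT = 2 + 20 = 22 ms
Need W * Ttrans >= Ttrans + RTT  ->  W >= (Ttrans + RTT) / Ttrans
(Ttrans + RTT) / Ttrans = 22 / 2 = 11
W_min = ceil(11) = 11

11
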